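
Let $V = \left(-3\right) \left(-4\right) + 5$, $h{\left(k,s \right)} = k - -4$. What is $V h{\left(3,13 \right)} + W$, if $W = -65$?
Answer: $54$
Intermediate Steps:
$h{\left(k,s \right)} = 4 + k$ ($h{\left(k,s \right)} = k + 4 = 4 + k$)
$V = 17$ ($V = 12 + 5 = 17$)
$V h{\left(3,13 \right)} + W = 17 \left(4 + 3\right) - 65 = 17 \cdot 7 - 65 = 119 - 65 = 54$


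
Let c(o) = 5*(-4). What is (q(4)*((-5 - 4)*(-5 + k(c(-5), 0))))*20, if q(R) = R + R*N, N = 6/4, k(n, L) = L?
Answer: 9000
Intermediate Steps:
c(o) = -20
N = 3/2 (N = 6*(¼) = 3/2 ≈ 1.5000)
q(R) = 5*R/2 (q(R) = R + R*(3/2) = R + 3*R/2 = 5*R/2)
(q(4)*((-5 - 4)*(-5 + k(c(-5), 0))))*20 = (((5/2)*4)*((-5 - 4)*(-5 + 0)))*20 = (10*(-9*(-5)))*20 = (10*45)*20 = 450*20 = 9000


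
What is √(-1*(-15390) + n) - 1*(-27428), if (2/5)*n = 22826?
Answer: 27428 + √72455 ≈ 27697.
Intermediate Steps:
n = 57065 (n = (5/2)*22826 = 57065)
√(-1*(-15390) + n) - 1*(-27428) = √(-1*(-15390) + 57065) - 1*(-27428) = √(15390 + 57065) + 27428 = √72455 + 27428 = 27428 + √72455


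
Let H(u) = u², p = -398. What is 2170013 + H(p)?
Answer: 2328417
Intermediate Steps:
2170013 + H(p) = 2170013 + (-398)² = 2170013 + 158404 = 2328417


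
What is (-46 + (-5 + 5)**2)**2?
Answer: 2116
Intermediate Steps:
(-46 + (-5 + 5)**2)**2 = (-46 + 0**2)**2 = (-46 + 0)**2 = (-46)**2 = 2116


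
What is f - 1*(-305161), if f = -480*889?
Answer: -121559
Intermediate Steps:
f = -426720
f - 1*(-305161) = -426720 - 1*(-305161) = -426720 + 305161 = -121559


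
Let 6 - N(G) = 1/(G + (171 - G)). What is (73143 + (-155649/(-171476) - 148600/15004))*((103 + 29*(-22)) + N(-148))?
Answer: -1063815588001215205/27497076849 ≈ -3.8688e+7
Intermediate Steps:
N(G) = 1025/171 (N(G) = 6 - 1/(G + (171 - G)) = 6 - 1/171 = 1025/171)
(73143 + (-155649/(-171476) - 148600/15004))*((103 + 29*(-22)) + N(-148)) = (73143 + (-155649/(-171476) - 148600/15004))*((103 + 29*(-22)) + 1025/171) = (73143 + (-155649*(-1/171476) - 148600*1/15004))*((103 - 638) + 1025/171) = (73143 + (155649/171476 - 37150/3751))*(-535 + 1025/171) = (73143 - 5786494001/643206476)*(-90460/171) = (47040264780067/643206476)*(-90460/171) = -1063815588001215205/27497076849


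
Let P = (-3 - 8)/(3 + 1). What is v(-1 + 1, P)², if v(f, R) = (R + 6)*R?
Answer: 20449/256 ≈ 79.879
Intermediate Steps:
P = -11/4 ≈ -2.7500
v(f, R) = R*(6 + R) (v(f, R) = (6 + R)*R = R*(6 + R))
v(-1 + 1, P)² = (-11*(6 - 11/4)/4)² = (-11/4*13/4)² = (-143/16)² = 20449/256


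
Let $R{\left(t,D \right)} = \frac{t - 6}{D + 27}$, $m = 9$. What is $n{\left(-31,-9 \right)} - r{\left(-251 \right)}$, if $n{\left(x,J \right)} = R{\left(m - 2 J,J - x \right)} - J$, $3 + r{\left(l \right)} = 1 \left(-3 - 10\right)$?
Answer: $\frac{178}{7} \approx 25.429$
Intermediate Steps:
$r{\left(l \right)} = -16$ ($r{\left(l \right)} = -3 + 1 \left(-3 - 10\right) = -3 + 1 \left(-13\right) = -3 - 13 = -16$)
$R{\left(t,D \right)} = \frac{-6 + t}{27 + D}$
$n{\left(x,J \right)} = - J + \frac{3 - 2 J}{27 + J - x}$ ($n{\left(x,J \right)} = \frac{-6 - \left(-9 + 2 J\right)}{27 + \left(J - x\right)} - J = \frac{-6 - \left(-9 + 2 J\right)}{27 + J - x} - J = \frac{3 - 2 J}{27 + J - x} - J = - J + \frac{3 - 2 J}{27 + J - x}$)
$n{\left(-31,-9 \right)} - r{\left(-251 \right)} = \frac{3 - -18 - - 9 \left(27 - 9 - -31\right)}{27 - 9 - -31} - -16 = \frac{3 + 18 - - 9 \left(27 - 9 + 31\right)}{27 - 9 + 31} + 16 = \frac{3 + 18 - \left(-9\right) 49}{49} + 16 = \frac{3 + 18 + 441}{49} + 16 = \frac{1}{49} \cdot 462 + 16 = \frac{66}{7} + 16 = \frac{178}{7}$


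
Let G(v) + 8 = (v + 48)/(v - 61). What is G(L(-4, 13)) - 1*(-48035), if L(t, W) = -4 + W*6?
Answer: 624473/13 ≈ 48036.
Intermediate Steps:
L(t, W) = -4 + 6*W
G(v) = -8 + (48 + v)/(-61 + v) (G(v) = -8 + (v + 48)/(v - 61) = -8 + (48 + v)/(-61 + v))
G(L(-4, 13)) - 1*(-48035) = (536 - 7*(-4 + 6*13))/(-61 + (-4 + 6*13)) - 1*(-48035) = (536 - 7*(-4 + 78))/(-61 + (-4 + 78)) + 48035 = (536 - 7*74)/(-61 + 74) + 48035 = (536 - 518)/13 + 48035 = (1/13)*18 + 48035 = 18/13 + 48035 = 624473/13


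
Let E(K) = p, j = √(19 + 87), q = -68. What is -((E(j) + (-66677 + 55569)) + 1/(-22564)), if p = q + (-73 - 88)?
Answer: 255808069/22564 ≈ 11337.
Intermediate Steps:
j = √106 ≈ 10.296
p = -229 (p = -68 + (-73 - 88) = -68 - 161 = -229)
E(K) = -229
-((E(j) + (-66677 + 55569)) + 1/(-22564)) = -((-229 + (-66677 + 55569)) + 1/(-22564)) = -((-229 - 11108) - 1/22564) = -(-11337 - 1/22564) = -1*(-255808069/22564) = 255808069/22564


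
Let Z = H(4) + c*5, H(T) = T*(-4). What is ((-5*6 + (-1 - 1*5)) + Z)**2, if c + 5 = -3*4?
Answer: 18769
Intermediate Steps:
H(T) = -4*T
c = -17 (c = -5 - 3*4 = -5 - 12 = -17)
Z = -101 (Z = -4*4 - 17*5 = -16 - 85 = -101)
((-5*6 + (-1 - 1*5)) + Z)**2 = ((-5*6 + (-1 - 1*5)) - 101)**2 = ((-30 + (-1 - 5)) - 101)**2 = ((-30 - 6) - 101)**2 = (-36 - 101)**2 = (-137)**2 = 18769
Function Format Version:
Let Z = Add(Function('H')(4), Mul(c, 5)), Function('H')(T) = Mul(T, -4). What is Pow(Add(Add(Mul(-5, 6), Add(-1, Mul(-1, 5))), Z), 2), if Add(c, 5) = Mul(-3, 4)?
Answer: 18769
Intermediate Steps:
Function('H')(T) = Mul(-4, T)
c = -17 (c = Add(-5, Mul(-3, 4)) = Add(-5, -12) = -17)
Z = -101 (Z = Add(Mul(-4, 4), Mul(-17, 5)) = Add(-16, -85) = -101)
Pow(Add(Add(Mul(-5, 6), Add(-1, Mul(-1, 5))), Z), 2) = Pow(Add(Add(Mul(-5, 6), Add(-1, Mul(-1, 5))), -101), 2) = Pow(Add(Add(-30, Add(-1, -5)), -101), 2) = Pow(Add(Add(-30, -6), -101), 2) = Pow(Add(-36, -101), 2) = Pow(-137, 2) = 18769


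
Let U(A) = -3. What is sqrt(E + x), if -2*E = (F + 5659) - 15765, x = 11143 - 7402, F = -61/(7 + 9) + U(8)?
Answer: sqrt(563034)/8 ≈ 93.794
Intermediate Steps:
F = -109/16 (F = -61/(7 + 9) - 3 = -61/16 - 3 = -109/16 ≈ -6.8125)
x = 3741
E = 161805/32 (E = -((-109/16 + 5659) - 15765)/2 = -(90435/16 - 15765)/2 = -1/2*(-161805/16) = 161805/32 ≈ 5056.4)
sqrt(E + x) = sqrt(161805/32 + 3741) = sqrt(281517/32) = sqrt(563034)/8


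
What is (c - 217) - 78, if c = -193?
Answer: -488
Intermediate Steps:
(c - 217) - 78 = (-193 - 217) - 78 = -410 - 78 = -488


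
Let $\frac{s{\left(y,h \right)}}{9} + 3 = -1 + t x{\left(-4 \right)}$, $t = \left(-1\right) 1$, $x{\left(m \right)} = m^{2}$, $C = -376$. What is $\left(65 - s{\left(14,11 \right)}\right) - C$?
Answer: $621$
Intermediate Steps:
$t = -1$
$s{\left(y,h \right)} = -180$ ($s{\left(y,h \right)} = -27 + 9 \left(-1 - \left(-4\right)^{2}\right) = -27 + 9 \left(-1 - 16\right) = -27 + 9 \left(-17\right) = -27 - 153 = -180$)
$\left(65 - s{\left(14,11 \right)}\right) - C = \left(65 - -180\right) - -376 = \left(65 + 180\right) + 376 = 245 + 376 = 621$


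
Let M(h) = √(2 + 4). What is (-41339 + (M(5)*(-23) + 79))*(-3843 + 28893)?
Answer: -1033563000 - 576150*√6 ≈ -1.0350e+9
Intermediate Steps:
M(h) = √6
(-41339 + (M(5)*(-23) + 79))*(-3843 + 28893) = (-41339 + (√6*(-23) + 79))*(-3843 + 28893) = (-41339 + (-23*√6 + 79))*25050 = (-41339 + (79 - 23*√6))*25050 = (-41260 - 23*√6)*25050 = -1033563000 - 576150*√6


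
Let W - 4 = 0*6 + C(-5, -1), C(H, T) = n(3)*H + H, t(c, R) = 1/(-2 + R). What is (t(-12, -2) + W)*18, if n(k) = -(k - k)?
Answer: -45/2 ≈ -22.500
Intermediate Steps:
n(k) = 0 (n(k) = -1*0 = 0)
C(H, T) = H (C(H, T) = 0*H + H = 0 + H = H)
W = -1 (W = 4 + (0*6 - 5) = 4 + (0 - 5) = 4 - 5 = -1)
(t(-12, -2) + W)*18 = (1/(-2 - 2) - 1)*18 = (1/(-4) - 1)*18 = (-1/4 - 1)*18 = -5/4*18 = -45/2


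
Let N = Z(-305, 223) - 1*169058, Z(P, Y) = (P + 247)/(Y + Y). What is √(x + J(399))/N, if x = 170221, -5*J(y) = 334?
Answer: -223*√4253855/188499815 ≈ -0.0024400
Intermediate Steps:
Z(P, Y) = (247 + P)/(2*Y) (Z(P, Y) = (247 + P)/((2*Y)) = (247 + P)*(1/(2*Y)) = (247 + P)/(2*Y))
J(y) = -334/5 (J(y) = -⅕*334 = -334/5)
N = -37699963/223 (N = (½)*(247 - 305)/223 - 1*169058 = (½)*(1/223)*(-58) - 169058 = -29/223 - 169058 = -37699963/223 ≈ -1.6906e+5)
√(x + J(399))/N = √(170221 - 334/5)/(-37699963/223) = √(850771/5)*(-223/37699963) = (√4253855/5)*(-223/37699963) = -223*√4253855/188499815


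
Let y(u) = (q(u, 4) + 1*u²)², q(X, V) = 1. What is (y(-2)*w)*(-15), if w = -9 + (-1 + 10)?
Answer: 0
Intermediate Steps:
y(u) = (1 + u²)² (y(u) = (1 + 1*u²)² = (1 + u²)²)
w = 0 (w = -9 + 9 = 0)
(y(-2)*w)*(-15) = ((1 + (-2)²)²*0)*(-15) = ((1 + 4)²*0)*(-15) = (5²*0)*(-15) = (25*0)*(-15) = 0*(-15) = 0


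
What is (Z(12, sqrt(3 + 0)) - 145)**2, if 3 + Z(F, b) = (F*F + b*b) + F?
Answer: 121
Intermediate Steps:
Z(F, b) = -3 + F + F**2 + b**2 (Z(F, b) = -3 + ((F*F + b*b) + F) = -3 + ((F**2 + b**2) + F) = -3 + (F + F**2 + b**2) = -3 + F + F**2 + b**2)
(Z(12, sqrt(3 + 0)) - 145)**2 = ((-3 + 12 + 12**2 + (sqrt(3 + 0))**2) - 145)**2 = ((-3 + 12 + 144 + (sqrt(3))**2) - 145)**2 = ((-3 + 12 + 144 + 3) - 145)**2 = (156 - 145)**2 = 11**2 = 121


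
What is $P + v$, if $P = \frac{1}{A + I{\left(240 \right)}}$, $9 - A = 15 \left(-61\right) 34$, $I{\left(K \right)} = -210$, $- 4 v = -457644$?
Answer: $\frac{3536329600}{30909} \approx 1.1441 \cdot 10^{5}$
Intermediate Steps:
$v = 114411$ ($v = \left(- \frac{1}{4}\right) \left(-457644\right) = 114411$)
$A = 31119$ ($A = 9 - 15 \left(-61\right) 34 = 9 - \left(-915\right) 34 = 9 - -31110 = 9 + 31110 = 31119$)
$P = \frac{1}{30909}$ ($P = \frac{1}{31119 - 210} = \frac{1}{30909} \approx 3.2353 \cdot 10^{-5}$)
$P + v = \frac{1}{30909} + 114411 = \frac{3536329600}{30909}$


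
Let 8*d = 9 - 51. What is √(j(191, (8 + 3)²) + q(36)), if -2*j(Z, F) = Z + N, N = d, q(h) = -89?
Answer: I*√2910/4 ≈ 13.486*I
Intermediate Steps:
d = -21/4 (d = (9 - 51)/8 = (⅛)*(-42) = -21/4 ≈ -5.2500)
N = -21/4 ≈ -5.2500
j(Z, F) = 21/8 - Z/2 (j(Z, F) = -(Z - 21/4)/2 = -(-21/4 + Z)/2 = 21/8 - Z/2)
√(j(191, (8 + 3)²) + q(36)) = √((21/8 - ½*191) - 89) = √((21/8 - 191/2) - 89) = √(-743/8 - 89) = √(-1455/8) = I*√2910/4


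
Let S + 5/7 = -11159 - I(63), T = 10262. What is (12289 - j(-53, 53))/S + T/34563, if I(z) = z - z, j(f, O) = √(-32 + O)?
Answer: -7727993/9608514 + 7*√21/78118 ≈ -0.80387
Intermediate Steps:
I(z) = 0
S = -78118/7 (S = -5/7 + (-11159 - 1*0) = -5/7 + (-11159 + 0) = -5/7 - 11159 = -78118/7 ≈ -11160.)
(12289 - j(-53, 53))/S + T/34563 = (12289 - √(-32 + 53))/(-78118/7) + 10262/34563 = (12289 - √21)*(-7/78118) + 10262*(1/34563) = (-86023/78118 + 7*√21/78118) + 10262/34563 = -7727993/9608514 + 7*√21/78118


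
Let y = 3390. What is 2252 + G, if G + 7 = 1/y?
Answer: 7610551/3390 ≈ 2245.0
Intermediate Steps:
G = -23729/3390 (G = -7 + 1/3390 = -23729/3390 ≈ -6.9997)
2252 + G = 2252 - 23729/3390 = 7610551/3390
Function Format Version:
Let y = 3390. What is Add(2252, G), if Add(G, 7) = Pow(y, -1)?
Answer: Rational(7610551, 3390) ≈ 2245.0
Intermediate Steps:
G = Rational(-23729, 3390) (G = Add(-7, Pow(3390, -1)) = Add(-7, Rational(1, 3390)) = Rational(-23729, 3390) ≈ -6.9997)
Add(2252, G) = Add(2252, Rational(-23729, 3390)) = Rational(7610551, 3390)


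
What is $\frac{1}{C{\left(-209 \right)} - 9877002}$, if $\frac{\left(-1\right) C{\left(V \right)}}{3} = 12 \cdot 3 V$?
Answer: $- \frac{1}{9854430} \approx -1.0148 \cdot 10^{-7}$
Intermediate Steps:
$C{\left(V \right)} = - 108 V$ ($C{\left(V \right)} = - 3 \cdot 12 \cdot 3 V = - 3 \cdot 36 V = - 108 V$)
$\frac{1}{C{\left(-209 \right)} - 9877002} = \frac{1}{\left(-108\right) \left(-209\right) - 9877002} = \frac{1}{22572 - 9877002} = \frac{1}{-9854430} = - \frac{1}{9854430}$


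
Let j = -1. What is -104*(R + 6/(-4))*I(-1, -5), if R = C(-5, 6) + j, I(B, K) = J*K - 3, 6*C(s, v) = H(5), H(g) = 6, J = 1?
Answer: -1248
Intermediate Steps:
C(s, v) = 1 (C(s, v) = (1/6)*6 = 1)
I(B, K) = -3 + K (I(B, K) = 1*K - 3 = K - 3 = -3 + K)
R = 0 (R = 1 - 1 = 0)
-104*(R + 6/(-4))*I(-1, -5) = -104*(0 + 6/(-4))*(-3 - 5) = -104*(0 + 6*(-1/4))*(-8) = -104*(0 - 3/2)*(-8) = -(-156)*(-8) = -104*12 = -1248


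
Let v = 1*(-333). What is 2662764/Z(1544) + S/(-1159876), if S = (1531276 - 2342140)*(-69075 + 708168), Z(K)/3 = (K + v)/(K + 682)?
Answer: 104257522667220/50164637 ≈ 2.0783e+6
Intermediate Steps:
v = -333
Z(K) = 3*(-333 + K)/(682 + K) (Z(K) = 3*((K - 333)/(K + 682)) = 3*((-333 + K)/(682 + K)) = 3*(-333 + K)/(682 + K))
S = -518217506352 (S = -810864*639093 = -518217506352)
2662764/Z(1544) + S/(-1159876) = 2662764/((3*(-333 + 1544)/(682 + 1544))) - 518217506352/(-1159876) = 2662764/((3*1211/2226)) - 518217506352*(-1/1159876) = 2662764/((3*(1/2226)*1211)) + 129554376588/289969 = 2662764/(173/106) + 129554376588/289969 = 2662764*(106/173) + 129554376588/289969 = 282252984/173 + 129554376588/289969 = 104257522667220/50164637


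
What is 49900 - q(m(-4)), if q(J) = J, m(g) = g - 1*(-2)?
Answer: 49902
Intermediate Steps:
m(g) = 2 + g (m(g) = g + 2 = 2 + g)
49900 - q(m(-4)) = 49900 - (2 - 4) = 49900 - 1*(-2) = 49900 + 2 = 49902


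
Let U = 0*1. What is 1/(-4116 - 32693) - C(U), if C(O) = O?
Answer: -1/36809 ≈ -2.7167e-5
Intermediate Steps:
U = 0
1/(-4116 - 32693) - C(U) = 1/(-4116 - 32693) - 1*0 = 1/(-36809) + 0 = -1/36809 + 0 = -1/36809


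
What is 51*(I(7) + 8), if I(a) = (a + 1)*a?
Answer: 3264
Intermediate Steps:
I(a) = a*(1 + a) (I(a) = (1 + a)*a = a*(1 + a))
51*(I(7) + 8) = 51*(7*(1 + 7) + 8) = 51*(7*8 + 8) = 51*(56 + 8) = 51*64 = 3264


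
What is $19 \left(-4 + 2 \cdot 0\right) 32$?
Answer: $-2432$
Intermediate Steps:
$19 \left(-4 + 2 \cdot 0\right) 32 = 19 \left(-4 + 0\right) 32 = 19 \left(-4\right) 32 = \left(-76\right) 32 = -2432$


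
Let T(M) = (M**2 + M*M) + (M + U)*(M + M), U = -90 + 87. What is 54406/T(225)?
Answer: 27203/100575 ≈ 0.27047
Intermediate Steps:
U = -3
T(M) = 2*M**2 + 2*M*(-3 + M) (T(M) = (M**2 + M*M) + (M - 3)*(M + M) = (M**2 + M**2) + (-3 + M)*(2*M) = 2*M**2 + 2*M*(-3 + M))
54406/T(225) = 54406/((2*225*(-3 + 2*225))) = 54406/((2*225*(-3 + 450))) = 54406/((2*225*447)) = 54406/201150 = 54406*(1/201150) = 27203/100575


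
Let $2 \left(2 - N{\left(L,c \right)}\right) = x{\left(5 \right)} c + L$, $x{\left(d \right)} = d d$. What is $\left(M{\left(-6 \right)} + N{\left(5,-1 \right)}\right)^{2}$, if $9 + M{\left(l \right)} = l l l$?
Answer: $45369$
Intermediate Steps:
$x{\left(d \right)} = d^{2}$
$N{\left(L,c \right)} = 2 - \frac{25 c}{2} - \frac{L}{2}$ ($N{\left(L,c \right)} = 2 - \frac{5^{2} c + L}{2} = 2 - \frac{25 c + L}{2} = 2 - \frac{L + 25 c}{2} = 2 - \left(\frac{L}{2} + \frac{25 c}{2}\right) = 2 - \frac{25 c}{2} - \frac{L}{2}$)
$M{\left(l \right)} = -9 + l^{3}$ ($M{\left(l \right)} = -9 + l l l = -9 + l^{2} l = -9 + l^{3}$)
$\left(M{\left(-6 \right)} + N{\left(5,-1 \right)}\right)^{2} = \left(\left(-9 + \left(-6\right)^{3}\right) - -12\right)^{2} = \left(\left(-9 - 216\right) + \left(2 + \frac{25}{2} - \frac{5}{2}\right)\right)^{2} = \left(-225 + 12\right)^{2} = \left(-213\right)^{2} = 45369$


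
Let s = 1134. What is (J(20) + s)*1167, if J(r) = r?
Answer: 1346718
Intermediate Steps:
(J(20) + s)*1167 = (20 + 1134)*1167 = 1154*1167 = 1346718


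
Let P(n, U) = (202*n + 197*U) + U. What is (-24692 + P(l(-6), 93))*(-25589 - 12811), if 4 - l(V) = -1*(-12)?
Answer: 303129600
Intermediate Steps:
l(V) = -8 (l(V) = 4 - (-1)*(-12) = 4 - 1*12 = 4 - 12 = -8)
P(n, U) = 198*U + 202*n (P(n, U) = (197*U + 202*n) + U = 198*U + 202*n)
(-24692 + P(l(-6), 93))*(-25589 - 12811) = (-24692 + (198*93 + 202*(-8)))*(-25589 - 12811) = (-24692 + (18414 - 1616))*(-38400) = (-24692 + 16798)*(-38400) = -7894*(-38400) = 303129600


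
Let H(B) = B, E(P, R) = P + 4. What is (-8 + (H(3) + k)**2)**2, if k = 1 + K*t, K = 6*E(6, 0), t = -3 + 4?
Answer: 16711744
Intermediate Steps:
E(P, R) = 4 + P
t = 1
K = 60 (K = 6*(4 + 6) = 6*10 = 60)
k = 61 (k = 1 + 60*1 = 1 + 60 = 61)
(-8 + (H(3) + k)**2)**2 = (-8 + (3 + 61)**2)**2 = (-8 + 64**2)**2 = (-8 + 4096)**2 = 4088**2 = 16711744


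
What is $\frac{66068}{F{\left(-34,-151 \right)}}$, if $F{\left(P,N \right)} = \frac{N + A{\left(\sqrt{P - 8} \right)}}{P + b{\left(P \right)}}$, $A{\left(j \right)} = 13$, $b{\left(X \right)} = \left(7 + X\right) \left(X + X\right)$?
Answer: $- \frac{59527268}{69} \approx -8.6271 \cdot 10^{5}$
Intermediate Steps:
$b{\left(X \right)} = 2 X \left(7 + X\right)$ ($b{\left(X \right)} = \left(7 + X\right) 2 X = 2 X \left(7 + X\right)$)
$F{\left(P,N \right)} = \frac{13 + N}{P + 2 P \left(7 + P\right)}$ ($F{\left(P,N \right)} = \frac{N + 13}{P + 2 P \left(7 + P\right)} = \frac{13 + N}{P + 2 P \left(7 + P\right)}$)
$\frac{66068}{F{\left(-34,-151 \right)}} = \frac{66068}{\frac{1}{-34} \frac{1}{15 + 2 \left(-34\right)} \left(13 - 151\right)} = \frac{66068}{\left(- \frac{1}{34}\right) \frac{1}{15 - 68} \left(-138\right)} = \frac{66068}{\left(- \frac{1}{34}\right) \frac{1}{-53} \left(-138\right)} = \frac{66068}{\left(- \frac{1}{34}\right) \left(- \frac{1}{53}\right) \left(-138\right)} = \frac{66068}{- \frac{69}{901}} = 66068 \left(- \frac{901}{69}\right) = - \frac{59527268}{69}$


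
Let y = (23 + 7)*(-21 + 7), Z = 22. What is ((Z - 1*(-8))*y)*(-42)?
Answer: 529200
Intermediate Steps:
y = -420 (y = 30*(-14) = -420)
((Z - 1*(-8))*y)*(-42) = ((22 - 1*(-8))*(-420))*(-42) = ((22 + 8)*(-420))*(-42) = (30*(-420))*(-42) = -12600*(-42) = 529200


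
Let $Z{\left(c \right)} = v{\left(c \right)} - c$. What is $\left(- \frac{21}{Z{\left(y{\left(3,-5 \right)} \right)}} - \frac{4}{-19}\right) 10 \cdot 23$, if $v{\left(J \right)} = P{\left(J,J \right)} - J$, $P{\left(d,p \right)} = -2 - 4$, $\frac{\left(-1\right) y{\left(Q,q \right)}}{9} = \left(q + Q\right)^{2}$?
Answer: $- \frac{5175}{209} \approx -24.761$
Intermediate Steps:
$y{\left(Q,q \right)} = - 9 \left(Q + q\right)^{2}$ ($y{\left(Q,q \right)} = - 9 \left(q + Q\right)^{2} = - 9 \left(Q + q\right)^{2}$)
$P{\left(d,p \right)} = -6$ ($P{\left(d,p \right)} = -2 - 4 = -6$)
$v{\left(J \right)} = -6 - J$
$Z{\left(c \right)} = -6 - 2 c$ ($Z{\left(c \right)} = \left(-6 - c\right) - c = -6 - 2 c$)
$\left(- \frac{21}{Z{\left(y{\left(3,-5 \right)} \right)}} - \frac{4}{-19}\right) 10 \cdot 23 = \left(- \frac{21}{-6 - 2 \left(- 9 \left(3 - 5\right)^{2}\right)} - \frac{4}{-19}\right) 10 \cdot 23 = \left(- \frac{21}{-6 - 2 \left(- 9 \left(-2\right)^{2}\right)} - - \frac{4}{19}\right) 10 \cdot 23 = \left(- \frac{21}{-6 - 2 \left(\left(-9\right) 4\right)} + \frac{4}{19}\right) 10 \cdot 23 = \left(- \frac{21}{-6 - -72} + \frac{4}{19}\right) 10 \cdot 23 = \left(- \frac{21}{-6 + 72} + \frac{4}{19}\right) 10 \cdot 23 = \left(- \frac{21}{66} + \frac{4}{19}\right) 10 \cdot 23 = \left(\left(-21\right) \frac{1}{66} + \frac{4}{19}\right) 10 \cdot 23 = \left(- \frac{7}{22} + \frac{4}{19}\right) 10 \cdot 23 = \left(- \frac{45}{418}\right) 10 \cdot 23 = \left(- \frac{225}{209}\right) 23 = - \frac{5175}{209}$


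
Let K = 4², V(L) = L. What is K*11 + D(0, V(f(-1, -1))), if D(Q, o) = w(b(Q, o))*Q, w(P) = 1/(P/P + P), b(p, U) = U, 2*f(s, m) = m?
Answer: 176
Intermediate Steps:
f(s, m) = m/2
K = 16
w(P) = 1/(1 + P)
D(Q, o) = Q/(1 + o)
K*11 + D(0, V(f(-1, -1))) = 16*11 + 0/(1 + (½)*(-1)) = 176 + 0/(1 - ½) = 176 + 0/(½) = 176 + 0*2 = 176 + 0 = 176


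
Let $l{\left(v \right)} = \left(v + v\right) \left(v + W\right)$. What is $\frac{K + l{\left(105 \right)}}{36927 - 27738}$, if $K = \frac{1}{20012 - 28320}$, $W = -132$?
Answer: $- \frac{47106361}{76342212} \approx -0.61704$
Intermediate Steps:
$l{\left(v \right)} = 2 v \left(-132 + v\right)$ ($l{\left(v \right)} = \left(v + v\right) \left(v - 132\right) = 2 v \left(-132 + v\right)$)
$K = - \frac{1}{8308}$ ($K = \frac{1}{-8308} = - \frac{1}{8308} \approx -0.00012037$)
$\frac{K + l{\left(105 \right)}}{36927 - 27738} = \frac{- \frac{1}{8308} + 2 \cdot 105 \left(-132 + 105\right)}{36927 - 27738} = \frac{- \frac{1}{8308} + 2 \cdot 105 \left(-27\right)}{9189} = \left(- \frac{1}{8308} - 5670\right) \frac{1}{9189} = \left(- \frac{47106361}{8308}\right) \frac{1}{9189} = - \frac{47106361}{76342212}$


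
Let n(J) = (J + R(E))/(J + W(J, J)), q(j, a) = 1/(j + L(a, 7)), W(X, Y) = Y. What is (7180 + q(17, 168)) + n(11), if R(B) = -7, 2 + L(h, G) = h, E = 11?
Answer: 14453717/2013 ≈ 7180.2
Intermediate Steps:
L(h, G) = -2 + h
q(j, a) = 1/(-2 + a + j) (q(j, a) = 1/(j + (-2 + a)) = 1/(-2 + a + j))
n(J) = (-7 + J)/(2*J) (n(J) = (J - 7)/(J + J) = (-7 + J)/((2*J)) = (-7 + J)*(1/(2*J)) = (-7 + J)/(2*J))
(7180 + q(17, 168)) + n(11) = (7180 + 1/(-2 + 168 + 17)) + (½)*(-7 + 11)/11 = (7180 + 1/183) + (½)*(1/11)*4 = (7180 + 1/183) + 2/11 = 1313941/183 + 2/11 = 14453717/2013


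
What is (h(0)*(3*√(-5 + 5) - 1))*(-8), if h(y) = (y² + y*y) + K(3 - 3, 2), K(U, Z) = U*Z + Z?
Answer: 16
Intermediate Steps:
K(U, Z) = Z + U*Z
h(y) = 2 + 2*y² (h(y) = (y² + y*y) + 2*(1 + (3 - 3)) = (y² + y²) + 2*(1 + 0) = 2*y² + 2*1 = 2*y² + 2 = 2 + 2*y²)
(h(0)*(3*√(-5 + 5) - 1))*(-8) = ((2 + 2*0²)*(3*√(-5 + 5) - 1))*(-8) = ((2 + 2*0)*(3*√0 - 1))*(-8) = ((2 + 0)*(3*0 - 1))*(-8) = (2*(0 - 1))*(-8) = (2*(-1))*(-8) = -2*(-8) = 16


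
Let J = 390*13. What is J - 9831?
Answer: -4761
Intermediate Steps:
J = 5070
J - 9831 = 5070 - 9831 = -4761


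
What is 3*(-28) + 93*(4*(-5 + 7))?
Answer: 660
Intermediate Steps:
3*(-28) + 93*(4*(-5 + 7)) = -84 + 93*(4*2) = -84 + 93*8 = -84 + 744 = 660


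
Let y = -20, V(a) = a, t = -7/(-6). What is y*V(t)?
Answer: -70/3 ≈ -23.333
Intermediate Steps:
t = 7/6 (t = -7*(-1/6) = 7/6 ≈ 1.1667)
y*V(t) = -20*7/6 = -70/3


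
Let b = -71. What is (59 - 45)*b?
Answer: -994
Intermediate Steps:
(59 - 45)*b = (59 - 45)*(-71) = 14*(-71) = -994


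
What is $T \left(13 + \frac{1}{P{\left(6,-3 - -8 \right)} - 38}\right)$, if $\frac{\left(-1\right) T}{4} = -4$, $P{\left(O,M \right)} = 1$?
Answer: $\frac{7680}{37} \approx 207.57$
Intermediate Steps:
$T = 16$ ($T = \left(-4\right) \left(-4\right) = 16$)
$T \left(13 + \frac{1}{P{\left(6,-3 - -8 \right)} - 38}\right) = 16 \left(13 + \frac{1}{1 - 38}\right) = 16 \left(13 + \frac{1}{-37}\right) = 16 \left(13 - \frac{1}{37}\right) = 16 \cdot \frac{480}{37} = \frac{7680}{37}$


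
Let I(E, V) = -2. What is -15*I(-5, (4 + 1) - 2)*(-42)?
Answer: -1260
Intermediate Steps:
-15*I(-5, (4 + 1) - 2)*(-42) = -15*(-2)*(-42) = 30*(-42) = -1260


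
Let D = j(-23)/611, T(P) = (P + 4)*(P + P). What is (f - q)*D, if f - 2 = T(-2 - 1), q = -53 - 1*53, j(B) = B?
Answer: -2346/611 ≈ -3.8396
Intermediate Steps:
T(P) = 2*P*(4 + P) (T(P) = (4 + P)*(2*P) = 2*P*(4 + P))
q = -106 (q = -53 - 53 = -106)
f = -4 (f = 2 + 2*(-2 - 1)*(4 + (-2 - 1)) = 2 + 2*(-3)*(4 - 3) = 2 + 2*(-3)*1 = 2 - 6 = -4)
D = -23/611 ≈ -0.037643
(f - q)*D = (-4 - 1*(-106))*(-23/611) = (-4 + 106)*(-23/611) = 102*(-23/611) = -2346/611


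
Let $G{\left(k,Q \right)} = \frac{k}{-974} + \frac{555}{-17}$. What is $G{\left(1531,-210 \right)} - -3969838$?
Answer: $\frac{65732011007}{16558} \approx 3.9698 \cdot 10^{6}$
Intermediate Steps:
$G{\left(k,Q \right)} = - \frac{555}{17} - \frac{k}{974}$ ($G{\left(k,Q \right)} = k \left(- \frac{1}{974}\right) + 555 \left(- \frac{1}{17}\right) = - \frac{k}{974} - \frac{555}{17} = - \frac{555}{17} - \frac{k}{974}$)
$G{\left(1531,-210 \right)} - -3969838 = \left(- \frac{555}{17} - \frac{1531}{974}\right) - -3969838 = \left(- \frac{555}{17} - \frac{1531}{974}\right) + 3969838 = - \frac{566597}{16558} + 3969838 = \frac{65732011007}{16558}$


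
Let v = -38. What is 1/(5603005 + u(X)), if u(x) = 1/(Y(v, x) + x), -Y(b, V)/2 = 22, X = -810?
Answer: 854/4784966269 ≈ 1.7848e-7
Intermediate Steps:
Y(b, V) = -44 (Y(b, V) = -2*22 = -44)
u(x) = 1/(-44 + x)
1/(5603005 + u(X)) = 1/(5603005 + 1/(-44 - 810)) = 1/(5603005 + 1/(-854)) = 1/(5603005 - 1/854) = 1/(4784966269/854) = 854/4784966269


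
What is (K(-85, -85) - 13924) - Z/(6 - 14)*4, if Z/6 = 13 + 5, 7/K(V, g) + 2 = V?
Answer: -1206697/87 ≈ -13870.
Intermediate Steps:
K(V, g) = 7/(-2 + V)
Z = 108 (Z = 6*(13 + 5) = 6*18 = 108)
(K(-85, -85) - 13924) - Z/(6 - 14)*4 = (7/(-2 - 85) - 13924) - 108/(6 - 14)*4 = (7/(-87) - 13924) - 108/(-8)*4 = (7*(-1/87) - 13924) - 108*(-⅛)*4 = (-7/87 - 13924) - (-27)*4/2 = -1211395/87 - 1*(-54) = -1211395/87 + 54 = -1206697/87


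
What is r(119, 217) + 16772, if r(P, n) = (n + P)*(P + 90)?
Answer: 86996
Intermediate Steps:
r(P, n) = (90 + P)*(P + n) (r(P, n) = (P + n)*(90 + P) = (90 + P)*(P + n))
r(119, 217) + 16772 = (119**2 + 90*119 + 90*217 + 119*217) + 16772 = (14161 + 10710 + 19530 + 25823) + 16772 = 70224 + 16772 = 86996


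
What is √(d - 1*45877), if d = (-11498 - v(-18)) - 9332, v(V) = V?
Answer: 7*I*√1361 ≈ 258.24*I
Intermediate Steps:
d = -20812 (d = (-11498 - 1*(-18)) - 9332 = (-11498 + 18) - 9332 = -11480 - 9332 = -20812)
√(d - 1*45877) = √(-20812 - 1*45877) = √(-20812 - 45877) = √(-66689) = 7*I*√1361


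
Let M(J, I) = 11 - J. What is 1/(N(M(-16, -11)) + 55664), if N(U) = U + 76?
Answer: 1/55767 ≈ 1.7932e-5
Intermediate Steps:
N(U) = 76 + U
1/(N(M(-16, -11)) + 55664) = 1/((76 + (11 - 1*(-16))) + 55664) = 1/((76 + (11 + 16)) + 55664) = 1/((76 + 27) + 55664) = 1/(103 + 55664) = 1/55767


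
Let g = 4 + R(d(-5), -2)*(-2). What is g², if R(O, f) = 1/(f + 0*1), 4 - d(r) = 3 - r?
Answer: 25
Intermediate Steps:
d(r) = 1 + r (d(r) = 4 - (3 - r) = 4 + (-3 + r) = 1 + r)
R(O, f) = 1/f (R(O, f) = 1/(f + 0) = 1/f)
g = 5 (g = 4 - 2/(-2) = 4 - ½*(-2) = 4 + 1 = 5)
g² = 5² = 25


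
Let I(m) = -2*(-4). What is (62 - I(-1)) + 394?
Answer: 448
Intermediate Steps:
I(m) = 8
(62 - I(-1)) + 394 = (62 - 1*8) + 394 = (62 - 8) + 394 = 54 + 394 = 448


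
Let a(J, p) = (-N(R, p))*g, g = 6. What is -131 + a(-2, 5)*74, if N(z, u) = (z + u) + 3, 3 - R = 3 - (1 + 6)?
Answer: -6791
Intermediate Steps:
R = 7 (R = 3 - (3 - (1 + 6)) = 3 - (3 - 1*7) = 3 - (3 - 7) = 3 - 1*(-4) = 3 + 4 = 7)
N(z, u) = 3 + u + z (N(z, u) = (u + z) + 3 = 3 + u + z)
a(J, p) = -60 - 6*p (a(J, p) = -(3 + p + 7)*6 = -(10 + p)*6 = (-10 - p)*6 = -60 - 6*p)
-131 + a(-2, 5)*74 = -131 + (-60 - 6*5)*74 = -131 + (-60 - 30)*74 = -131 - 90*74 = -131 - 6660 = -6791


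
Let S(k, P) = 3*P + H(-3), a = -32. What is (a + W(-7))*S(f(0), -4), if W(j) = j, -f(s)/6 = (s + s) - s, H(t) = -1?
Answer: 507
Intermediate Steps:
f(s) = -6*s (f(s) = -6*((s + s) - s) = -6*(2*s - s) = -6*s)
S(k, P) = -1 + 3*P (S(k, P) = 3*P - 1 = -1 + 3*P)
(a + W(-7))*S(f(0), -4) = (-32 - 7)*(-1 + 3*(-4)) = -39*(-1 - 12) = -39*(-13) = 507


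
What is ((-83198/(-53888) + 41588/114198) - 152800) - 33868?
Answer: -287181200885771/1538475456 ≈ -1.8667e+5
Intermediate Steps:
((-83198/(-53888) + 41588/114198) - 152800) - 33868 = ((-83198*(-1/53888) + 41588*(1/114198)) - 152800) - 33868 = ((41599/26944 + 20794/57099) - 152800) - 33868 = (2935534837/1538475456 - 152800) - 33868 = -235076114141963/1538475456 - 33868 = -287181200885771/1538475456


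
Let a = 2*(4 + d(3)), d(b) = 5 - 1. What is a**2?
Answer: 256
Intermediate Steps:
d(b) = 4
a = 16 (a = 2*(4 + 4) = 2*8 = 16)
a**2 = 16**2 = 256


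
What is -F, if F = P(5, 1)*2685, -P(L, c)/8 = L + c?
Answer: 128880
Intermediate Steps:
P(L, c) = -8*L - 8*c (P(L, c) = -8*(L + c) = -8*L - 8*c)
F = -128880 (F = (-8*5 - 8*1)*2685 = (-40 - 8)*2685 = -48*2685 = -128880)
-F = -1*(-128880) = 128880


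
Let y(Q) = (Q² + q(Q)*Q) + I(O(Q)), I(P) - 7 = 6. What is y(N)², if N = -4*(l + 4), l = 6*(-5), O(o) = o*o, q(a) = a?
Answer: 468506025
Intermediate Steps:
O(o) = o²
I(P) = 13 (I(P) = 7 + 6 = 13)
l = -30
N = 104 (N = -4*(-30 + 4) = -4*(-26) = 104)
y(Q) = 13 + 2*Q² (y(Q) = (Q² + Q*Q) + 13 = (Q² + Q²) + 13 = 2*Q² + 13 = 13 + 2*Q²)
y(N)² = (13 + 2*104²)² = (13 + 2*10816)² = (13 + 21632)² = 21645² = 468506025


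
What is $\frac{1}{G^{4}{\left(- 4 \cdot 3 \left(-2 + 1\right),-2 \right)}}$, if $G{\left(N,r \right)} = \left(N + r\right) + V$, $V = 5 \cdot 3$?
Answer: $\frac{1}{390625} \approx 2.56 \cdot 10^{-6}$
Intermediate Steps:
$V = 15$
$G{\left(N,r \right)} = 15 + N + r$ ($G{\left(N,r \right)} = \left(N + r\right) + 15 = 15 + N + r$)
$\frac{1}{G^{4}{\left(- 4 \cdot 3 \left(-2 + 1\right),-2 \right)}} = \frac{1}{\left(15 - 4 \cdot 3 \left(-2 + 1\right) - 2\right)^{4}} = \frac{1}{\left(15 - 4 \cdot 3 \left(-1\right) - 2\right)^{4}} = \frac{1}{\left(15 - -12 - 2\right)^{4}} = \frac{1}{\left(15 + 12 - 2\right)^{4}} = \frac{1}{25^{4}} = \frac{1}{390625}$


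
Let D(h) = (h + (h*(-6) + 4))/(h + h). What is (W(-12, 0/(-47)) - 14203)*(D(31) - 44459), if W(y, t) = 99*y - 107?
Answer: 21360963141/31 ≈ 6.8906e+8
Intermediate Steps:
W(y, t) = -107 + 99*y
D(h) = (4 - 5*h)/(2*h) (D(h) = (h + (-6*h + 4))/((2*h)) = (h + (4 - 6*h))*(1/(2*h)) = (4 - 5*h)*(1/(2*h)) = (4 - 5*h)/(2*h))
(W(-12, 0/(-47)) - 14203)*(D(31) - 44459) = ((-107 + 99*(-12)) - 14203)*((-5/2 + 2/31) - 44459) = ((-107 - 1188) - 14203)*((-5/2 + 2*(1/31)) - 44459) = (-1295 - 14203)*((-5/2 + 2/31) - 44459) = -15498*(-151/62 - 44459) = -15498*(-2756609/62) = 21360963141/31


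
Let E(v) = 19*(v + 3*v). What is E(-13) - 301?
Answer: -1289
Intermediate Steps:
E(v) = 76*v (E(v) = 19*(4*v) = 76*v)
E(-13) - 301 = 76*(-13) - 301 = -988 - 301 = -1289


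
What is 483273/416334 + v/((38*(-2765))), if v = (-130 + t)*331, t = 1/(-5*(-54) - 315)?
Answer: 257607781867/164040800175 ≈ 1.5704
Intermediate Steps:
t = -1/45 (t = 1/(270 - 315) = 1/(-45) = -1/45 ≈ -0.022222)
v = -1936681/45 (v = (-130 - 1/45)*331 = -5851/45*331 = -1936681/45 ≈ -43037.)
483273/416334 + v/((38*(-2765))) = 483273/416334 - 1936681/(45*(38*(-2765))) = 483273*(1/416334) - 1936681/45/(-105070) = 161091/138778 - 1936681/45*(-1/105070) = 161091/138778 + 1936681/4728150 = 257607781867/164040800175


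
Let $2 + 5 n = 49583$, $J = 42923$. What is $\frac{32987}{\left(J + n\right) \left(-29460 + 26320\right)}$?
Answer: $- \frac{32987}{165915088} \approx -0.00019882$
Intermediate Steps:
$n = \frac{49581}{5}$ ($n = - \frac{2}{5} + \frac{1}{5} \cdot 49583 = - \frac{2}{5} + \frac{49583}{5} = \frac{49581}{5} \approx 9916.2$)
$\frac{32987}{\left(J + n\right) \left(-29460 + 26320\right)} = \frac{32987}{\left(42923 + \frac{49581}{5}\right) \left(-29460 + 26320\right)} = \frac{32987}{\frac{264196}{5} \left(-3140\right)} = \frac{32987}{-165915088} = 32987 \left(- \frac{1}{165915088}\right) = - \frac{32987}{165915088}$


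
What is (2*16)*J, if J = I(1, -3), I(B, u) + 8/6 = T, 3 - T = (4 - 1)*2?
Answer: -416/3 ≈ -138.67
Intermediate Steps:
T = -3 (T = 3 - (4 - 1)*2 = 3 - 3*2 = 3 - 1*6 = 3 - 6 = -3)
I(B, u) = -13/3 (I(B, u) = -4/3 - 3 = -13/3)
J = -13/3 ≈ -4.3333
(2*16)*J = (2*16)*(-13/3) = 32*(-13/3) = -416/3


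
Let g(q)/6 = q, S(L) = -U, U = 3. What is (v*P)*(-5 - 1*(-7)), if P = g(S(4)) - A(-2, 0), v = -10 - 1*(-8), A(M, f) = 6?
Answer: 96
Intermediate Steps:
v = -2 (v = -10 + 8 = -2)
S(L) = -3 (S(L) = -1*3 = -3)
g(q) = 6*q
P = -24 (P = 6*(-3) - 1*6 = -18 - 6 = -24)
(v*P)*(-5 - 1*(-7)) = (-2*(-24))*(-5 - 1*(-7)) = 48*(-5 + 7) = 48*2 = 96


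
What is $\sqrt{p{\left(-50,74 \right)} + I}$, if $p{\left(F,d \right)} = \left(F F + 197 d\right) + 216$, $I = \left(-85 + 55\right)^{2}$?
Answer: $\sqrt{18194} \approx 134.89$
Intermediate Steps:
$I = 900$ ($I = \left(-30\right)^{2} = 900$)
$p{\left(F,d \right)} = 216 + F^{2} + 197 d$ ($p{\left(F,d \right)} = \left(F^{2} + 197 d\right) + 216 = 216 + F^{2} + 197 d$)
$\sqrt{p{\left(-50,74 \right)} + I} = \sqrt{\left(216 + \left(-50\right)^{2} + 197 \cdot 74\right) + 900} = \sqrt{\left(216 + 2500 + 14578\right) + 900} = \sqrt{17294 + 900} = \sqrt{18194}$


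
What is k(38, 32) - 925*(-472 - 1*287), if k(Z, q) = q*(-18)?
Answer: 701499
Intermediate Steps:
k(Z, q) = -18*q
k(38, 32) - 925*(-472 - 1*287) = -18*32 - 925*(-472 - 1*287) = -576 - 925*(-472 - 287) = -576 - 925*(-759) = -576 + 702075 = 701499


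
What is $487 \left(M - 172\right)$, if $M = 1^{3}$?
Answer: $-83277$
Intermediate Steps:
$M = 1$
$487 \left(M - 172\right) = 487 \left(1 - 172\right) = 487 \left(-171\right) = -83277$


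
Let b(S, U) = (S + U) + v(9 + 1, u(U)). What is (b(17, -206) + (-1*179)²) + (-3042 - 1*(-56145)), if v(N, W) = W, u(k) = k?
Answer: 84749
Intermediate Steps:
b(S, U) = S + 2*U (b(S, U) = (S + U) + U = S + 2*U)
(b(17, -206) + (-1*179)²) + (-3042 - 1*(-56145)) = ((17 + 2*(-206)) + (-1*179)²) + (-3042 - 1*(-56145)) = ((17 - 412) + (-179)²) + (-3042 + 56145) = (-395 + 32041) + 53103 = 31646 + 53103 = 84749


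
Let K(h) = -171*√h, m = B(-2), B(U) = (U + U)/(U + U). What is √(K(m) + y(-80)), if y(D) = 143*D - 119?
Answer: I*√11730 ≈ 108.31*I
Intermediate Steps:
B(U) = 1 (B(U) = (2*U)/((2*U)) = (2*U)*(1/(2*U)) = 1)
m = 1
y(D) = -119 + 143*D
√(K(m) + y(-80)) = √(-171*√1 + (-119 + 143*(-80))) = √(-171*1 + (-119 - 11440)) = √(-171 - 11559) = √(-11730) = I*√11730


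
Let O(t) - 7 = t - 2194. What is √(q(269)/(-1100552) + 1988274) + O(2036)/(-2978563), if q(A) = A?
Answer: 151/2978563 + √602056676371148102/550276 ≈ 1410.1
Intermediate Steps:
O(t) = -2187 + t (O(t) = 7 + (t - 2194) = 7 + (-2194 + t) = -2187 + t)
√(q(269)/(-1100552) + 1988274) + O(2036)/(-2978563) = √(269/(-1100552) + 1988274) + (-2187 + 2036)/(-2978563) = √(269*(-1/1100552) + 1988274) - 151*(-1/2978563) = √(-269/1100552 + 1988274) + 151/2978563 = √(2188198926979/1100552) + 151/2978563 = √602056676371148102/550276 + 151/2978563 = 151/2978563 + √602056676371148102/550276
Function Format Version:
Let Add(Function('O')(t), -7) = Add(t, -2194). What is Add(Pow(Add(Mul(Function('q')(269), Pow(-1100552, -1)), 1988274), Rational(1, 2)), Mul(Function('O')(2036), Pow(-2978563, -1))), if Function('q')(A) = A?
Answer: Add(Rational(151, 2978563), Mul(Rational(1, 550276), Pow(602056676371148102, Rational(1, 2)))) ≈ 1410.1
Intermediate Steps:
Function('O')(t) = Add(-2187, t) (Function('O')(t) = Add(7, Add(t, -2194)) = Add(7, Add(-2194, t)) = Add(-2187, t))
Add(Pow(Add(Mul(Function('q')(269), Pow(-1100552, -1)), 1988274), Rational(1, 2)), Mul(Function('O')(2036), Pow(-2978563, -1))) = Add(Pow(Add(Mul(269, Pow(-1100552, -1)), 1988274), Rational(1, 2)), Mul(Add(-2187, 2036), Pow(-2978563, -1))) = Add(Pow(Add(Mul(269, Rational(-1, 1100552)), 1988274), Rational(1, 2)), Mul(-151, Rational(-1, 2978563))) = Add(Pow(Add(Rational(-269, 1100552), 1988274), Rational(1, 2)), Rational(151, 2978563)) = Add(Pow(Rational(2188198926979, 1100552), Rational(1, 2)), Rational(151, 2978563)) = Add(Mul(Rational(1, 550276), Pow(602056676371148102, Rational(1, 2))), Rational(151, 2978563)) = Add(Rational(151, 2978563), Mul(Rational(1, 550276), Pow(602056676371148102, Rational(1, 2))))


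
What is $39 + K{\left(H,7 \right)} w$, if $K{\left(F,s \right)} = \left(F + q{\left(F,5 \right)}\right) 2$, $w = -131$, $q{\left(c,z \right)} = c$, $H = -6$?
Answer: $3183$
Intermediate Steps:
$K{\left(F,s \right)} = 4 F$ ($K{\left(F,s \right)} = \left(F + F\right) 2 = 2 F 2 = 4 F$)
$39 + K{\left(H,7 \right)} w = 39 + 4 \left(-6\right) \left(-131\right) = 39 - -3144 = 39 + 3144 = 3183$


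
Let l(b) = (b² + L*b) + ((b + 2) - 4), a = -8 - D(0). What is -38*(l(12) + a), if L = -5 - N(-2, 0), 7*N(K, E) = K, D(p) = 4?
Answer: -22724/7 ≈ -3246.3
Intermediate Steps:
a = -12 (a = -8 - 1*4 = -8 - 4 = -12)
N(K, E) = K/7
L = -33/7 (L = -5 - (-2)/7 = -5 - 1*(-2/7) = -5 + 2/7 = -33/7 ≈ -4.7143)
l(b) = -2 + b² - 26*b/7 (l(b) = (b² - 33*b/7) + ((b + 2) - 4) = (b² - 33*b/7) + ((2 + b) - 4) = (b² - 33*b/7) + (-2 + b) = -2 + b² - 26*b/7)
-38*(l(12) + a) = -38*((-2 + 12² - 26/7*12) - 12) = -38*((-2 + 144 - 312/7) - 12) = -38*(682/7 - 12) = -38*598/7 = -22724/7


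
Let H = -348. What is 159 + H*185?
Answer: -64221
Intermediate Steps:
159 + H*185 = 159 - 348*185 = 159 - 64380 = -64221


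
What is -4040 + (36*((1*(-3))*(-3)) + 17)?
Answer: -3699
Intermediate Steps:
-4040 + (36*((1*(-3))*(-3)) + 17) = -4040 + (36*(-3*(-3)) + 17) = -4040 + (36*9 + 17) = -4040 + (324 + 17) = -4040 + 341 = -3699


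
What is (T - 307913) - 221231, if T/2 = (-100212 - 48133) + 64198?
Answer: -697438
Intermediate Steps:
T = -168294 (T = 2*((-100212 - 48133) + 64198) = 2*(-148345 + 64198) = 2*(-84147) = -168294)
(T - 307913) - 221231 = (-168294 - 307913) - 221231 = -476207 - 221231 = -697438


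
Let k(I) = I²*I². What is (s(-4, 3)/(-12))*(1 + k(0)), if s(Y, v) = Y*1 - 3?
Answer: 7/12 ≈ 0.58333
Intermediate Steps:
s(Y, v) = -3 + Y (s(Y, v) = Y - 3 = -3 + Y)
k(I) = I⁴
(s(-4, 3)/(-12))*(1 + k(0)) = ((-3 - 4)/(-12))*(1 + 0⁴) = (-7*(-1/12))*(1 + 0) = (7/12)*1 = 7/12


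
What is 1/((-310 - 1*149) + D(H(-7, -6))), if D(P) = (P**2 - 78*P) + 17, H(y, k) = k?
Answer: 1/62 ≈ 0.016129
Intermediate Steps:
D(P) = 17 + P**2 - 78*P
1/((-310 - 1*149) + D(H(-7, -6))) = 1/((-310 - 1*149) + (17 + (-6)**2 - 78*(-6))) = 1/((-310 - 149) + (17 + 36 + 468)) = 1/(-459 + 521) = 1/62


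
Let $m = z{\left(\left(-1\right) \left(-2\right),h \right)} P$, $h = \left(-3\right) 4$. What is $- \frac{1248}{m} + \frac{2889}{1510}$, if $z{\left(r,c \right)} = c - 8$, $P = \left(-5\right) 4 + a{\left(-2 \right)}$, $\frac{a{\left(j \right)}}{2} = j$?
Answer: $- \frac{1037}{1510} \approx -0.68676$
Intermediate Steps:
$h = -12$
$a{\left(j \right)} = 2 j$
$P = -24$ ($P = \left(-5\right) 4 + 2 \left(-2\right) = -20 - 4 = -24$)
$z{\left(r,c \right)} = -8 + c$
$m = 480$ ($m = \left(-8 - 12\right) \left(-24\right) = \left(-20\right) \left(-24\right) = 480$)
$- \frac{1248}{m} + \frac{2889}{1510} = - \frac{1248}{480} + \frac{2889}{1510} = \left(-1248\right) \frac{1}{480} + 2889 \cdot \frac{1}{1510} = - \frac{13}{5} + \frac{2889}{1510} = - \frac{1037}{1510}$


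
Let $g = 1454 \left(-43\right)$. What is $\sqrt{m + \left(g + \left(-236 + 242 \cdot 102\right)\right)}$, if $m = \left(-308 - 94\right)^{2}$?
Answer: $\sqrt{123530} \approx 351.47$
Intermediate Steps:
$m = 161604$ ($m = \left(-402\right)^{2} = 161604$)
$g = -62522$
$\sqrt{m + \left(g + \left(-236 + 242 \cdot 102\right)\right)} = \sqrt{161604 + \left(-62522 + \left(-236 + 242 \cdot 102\right)\right)} = \sqrt{161604 + \left(-62522 + \left(-236 + 24684\right)\right)} = \sqrt{161604 + \left(-62522 + 24448\right)} = \sqrt{161604 - 38074} = \sqrt{123530}$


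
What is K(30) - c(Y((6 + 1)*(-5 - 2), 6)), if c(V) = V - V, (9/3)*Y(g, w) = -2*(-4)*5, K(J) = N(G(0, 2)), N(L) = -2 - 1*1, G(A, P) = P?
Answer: -3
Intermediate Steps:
N(L) = -3 (N(L) = -2 - 1 = -3)
K(J) = -3
Y(g, w) = 40/3 (Y(g, w) = (-2*(-4)*5)/3 = (8*5)/3 = (⅓)*40 = 40/3)
c(V) = 0
K(30) - c(Y((6 + 1)*(-5 - 2), 6)) = -3 - 1*0 = -3 + 0 = -3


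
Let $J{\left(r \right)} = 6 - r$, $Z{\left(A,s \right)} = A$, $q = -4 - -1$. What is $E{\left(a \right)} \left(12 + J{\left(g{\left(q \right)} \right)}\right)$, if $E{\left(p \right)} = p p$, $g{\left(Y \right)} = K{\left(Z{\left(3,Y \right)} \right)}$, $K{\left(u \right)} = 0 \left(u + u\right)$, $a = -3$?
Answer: $162$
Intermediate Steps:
$q = -3$ ($q = -4 + 1 = -3$)
$K{\left(u \right)} = 0$ ($K{\left(u \right)} = 0 \cdot 2 u = 0$)
$g{\left(Y \right)} = 0$
$E{\left(p \right)} = p^{2}$
$E{\left(a \right)} \left(12 + J{\left(g{\left(q \right)} \right)}\right) = \left(-3\right)^{2} \left(12 + \left(6 - 0\right)\right) = 9 \left(12 + \left(6 + 0\right)\right) = 9 \left(12 + 6\right) = 9 \cdot 18 = 162$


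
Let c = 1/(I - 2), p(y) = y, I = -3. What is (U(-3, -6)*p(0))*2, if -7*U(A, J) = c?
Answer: 0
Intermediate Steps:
c = -1/5 (c = 1/(-3 - 2) = 1/(-5) = -1/5 ≈ -0.20000)
U(A, J) = 1/35 (U(A, J) = -1/7*(-1/5) = 1/35)
(U(-3, -6)*p(0))*2 = ((1/35)*0)*2 = 0*2 = 0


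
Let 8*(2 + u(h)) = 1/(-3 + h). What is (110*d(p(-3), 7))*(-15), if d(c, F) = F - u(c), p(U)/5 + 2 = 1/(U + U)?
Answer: -2467575/166 ≈ -14865.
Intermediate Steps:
u(h) = -2 + 1/(8*(-3 + h))
p(U) = -10 + 5/(2*U) (p(U) = -10 + 5/(U + U) = -10 + 5/((2*U)) = -10 + 5*(1/(2*U)) = -10 + 5/(2*U))
d(c, F) = F - (49 - 16*c)/(8*(-3 + c))
(110*d(p(-3), 7))*(-15) = (110*((-49/8 + 2*(-10 + (5/2)/(-3)) + 7*(-3 + (-10 + (5/2)/(-3))))/(-3 + (-10 + (5/2)/(-3)))))*(-15) = (110*((-49/8 + 2*(-10 + (5/2)*(-⅓)) + 7*(-3 + (-10 + (5/2)*(-⅓))))/(-3 + (-10 + (5/2)*(-⅓)))))*(-15) = (110*((-49/8 + 2*(-10 - ⅚) + 7*(-3 + (-10 - ⅚)))/(-3 + (-10 - ⅚))))*(-15) = (110*((-49/8 + 2*(-65/6) + 7*(-3 - 65/6))/(-3 - 65/6)))*(-15) = (110*((-49/8 - 65/3 + 7*(-83/6))/(-83/6)))*(-15) = (110*(-6*(-49/8 - 65/3 - 581/6)/83))*(-15) = (110*(-6/83*(-997/8)))*(-15) = (110*(2991/332))*(-15) = (164505/166)*(-15) = -2467575/166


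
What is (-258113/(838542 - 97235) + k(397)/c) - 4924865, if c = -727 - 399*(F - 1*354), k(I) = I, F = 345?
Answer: -10455997322398273/2123103248 ≈ -4.9249e+6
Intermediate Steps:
c = 2864 (c = -727 - 399*(345 - 1*354) = -727 - 399*(345 - 354) = -727 - 399*(-9) = -727 + 3591 = 2864)
(-258113/(838542 - 97235) + k(397)/c) - 4924865 = (-258113/(838542 - 97235) + 397/2864) - 4924865 = (-258113/741307 + 397*(1/2864)) - 4924865 = (-258113*1/741307 + 397/2864) - 4924865 = (-258113/741307 + 397/2864) - 4924865 = -444936753/2123103248 - 4924865 = -10455997322398273/2123103248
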